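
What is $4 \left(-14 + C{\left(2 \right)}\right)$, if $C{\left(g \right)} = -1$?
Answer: $-60$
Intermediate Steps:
$4 \left(-14 + C{\left(2 \right)}\right) = 4 \left(-14 - 1\right) = 4 \left(-15\right) = -60$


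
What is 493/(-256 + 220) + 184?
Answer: 6131/36 ≈ 170.31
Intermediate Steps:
493/(-256 + 220) + 184 = 493/(-36) + 184 = -1/36*493 + 184 = -493/36 + 184 = 6131/36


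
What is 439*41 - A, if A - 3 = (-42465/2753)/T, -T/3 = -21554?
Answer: 1067849577507/59338162 ≈ 17996.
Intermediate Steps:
T = 64662 (T = -3*(-21554) = 64662)
A = 178000331/59338162 (A = 3 - 42465/2753/64662 = 3 - 42465*1/2753*(1/64662) = 3 - 42465/2753*1/64662 = 3 - 14155/59338162 = 178000331/59338162 ≈ 2.9998)
439*41 - A = 439*41 - 1*178000331/59338162 = 17999 - 178000331/59338162 = 1067849577507/59338162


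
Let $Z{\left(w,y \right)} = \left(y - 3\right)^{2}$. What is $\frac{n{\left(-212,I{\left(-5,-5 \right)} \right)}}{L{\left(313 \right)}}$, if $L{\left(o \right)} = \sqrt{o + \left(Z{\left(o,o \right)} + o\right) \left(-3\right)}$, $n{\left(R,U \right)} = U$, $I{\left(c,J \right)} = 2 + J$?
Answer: $\frac{3 i \sqrt{288926}}{288926} \approx 0.0055812 i$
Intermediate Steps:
$Z{\left(w,y \right)} = \left(-3 + y\right)^{2}$
$L{\left(o \right)} = \sqrt{- 3 \left(-3 + o\right)^{2} - 2 o}$ ($L{\left(o \right)} = \sqrt{o + \left(\left(-3 + o\right)^{2} + o\right) \left(-3\right)} = \sqrt{o + \left(o + \left(-3 + o\right)^{2}\right) \left(-3\right)} = \sqrt{o - \left(3 o + 3 \left(-3 + o\right)^{2}\right)} = \sqrt{- 3 \left(-3 + o\right)^{2} - 2 o}$)
$\frac{n{\left(-212,I{\left(-5,-5 \right)} \right)}}{L{\left(313 \right)}} = \frac{2 - 5}{\sqrt{-27 - 3 \cdot 313^{2} + 16 \cdot 313}} = - \frac{3}{\sqrt{-27 - 293907 + 5008}} = - \frac{3}{\sqrt{-288926}} = - \frac{3}{i \sqrt{288926}} = - 3 \left(- \frac{i \sqrt{288926}}{288926}\right) = \frac{3 i \sqrt{288926}}{288926}$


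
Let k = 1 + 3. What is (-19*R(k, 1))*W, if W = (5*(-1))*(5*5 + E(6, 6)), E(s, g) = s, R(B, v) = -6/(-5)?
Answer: 3534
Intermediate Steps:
k = 4
R(B, v) = 6/5 (R(B, v) = -6*(-⅕) = 6/5)
W = -155 (W = (5*(-1))*(5*5 + 6) = -5*(25 + 6) = -5*31 = -155)
(-19*R(k, 1))*W = -19*6/5*(-155) = -114/5*(-155) = 3534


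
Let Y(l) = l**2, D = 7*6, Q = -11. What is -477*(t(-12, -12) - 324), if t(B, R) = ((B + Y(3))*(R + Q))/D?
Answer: 2152701/14 ≈ 1.5376e+5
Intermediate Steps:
D = 42
t(B, R) = (-11 + R)*(9 + B)/42 (t(B, R) = ((B + 3**2)*(R - 11))/42 = ((B + 9)*(-11 + R))*(1/42) = ((9 + B)*(-11 + R))*(1/42) = ((-11 + R)*(9 + B))*(1/42) = (-11 + R)*(9 + B)/42)
-477*(t(-12, -12) - 324) = -477*((-33/14 - 11/42*(-12) + (3/14)*(-12) + (1/42)*(-12)*(-12)) - 324) = -477*((-33/14 + 22/7 - 18/7 + 24/7) - 324) = -477*(23/14 - 324) = -477*(-4513/14) = 2152701/14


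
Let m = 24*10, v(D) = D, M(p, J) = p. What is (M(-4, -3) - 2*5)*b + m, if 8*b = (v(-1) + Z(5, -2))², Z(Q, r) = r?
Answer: 897/4 ≈ 224.25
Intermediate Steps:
m = 240
b = 9/8 (b = (-1 - 2)²/8 = (⅛)*(-3)² = (⅛)*9 = 9/8 ≈ 1.1250)
(M(-4, -3) - 2*5)*b + m = (-4 - 2*5)*(9/8) + 240 = (-4 - 10)*(9/8) + 240 = -14*9/8 + 240 = -63/4 + 240 = 897/4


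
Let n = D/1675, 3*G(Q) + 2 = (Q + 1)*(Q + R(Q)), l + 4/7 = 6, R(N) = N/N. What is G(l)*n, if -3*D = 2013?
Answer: -1293017/246225 ≈ -5.2514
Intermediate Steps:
R(N) = 1
l = 38/7 (l = -4/7 + 6 = 38/7 ≈ 5.4286)
D = -671 (D = -⅓*2013 = -671)
G(Q) = -⅔ + (1 + Q)²/3 (G(Q) = -⅔ + ((Q + 1)*(Q + 1))/3 = -⅔ + ((1 + Q)*(1 + Q))/3 = -⅔ + (1 + Q)²/3)
n = -671/1675 ≈ -0.40060
G(l)*n = (-⅓ + (38/7)²/3 + (⅔)*(38/7))*(-671/1675) = (-⅓ + (⅓)*(1444/49) + 76/21)*(-671/1675) = (-⅓ + 1444/147 + 76/21)*(-671/1675) = (1927/147)*(-671/1675) = -1293017/246225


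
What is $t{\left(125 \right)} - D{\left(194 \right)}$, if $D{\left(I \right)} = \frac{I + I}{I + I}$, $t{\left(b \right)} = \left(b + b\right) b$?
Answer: $31249$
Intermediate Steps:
$t{\left(b \right)} = 2 b^{2}$ ($t{\left(b \right)} = 2 b b = 2 b^{2}$)
$D{\left(I \right)} = 1$ ($D{\left(I \right)} = \frac{2 I}{2 I} = 2 I \frac{1}{2 I} = 1$)
$t{\left(125 \right)} - D{\left(194 \right)} = 2 \cdot 125^{2} - 1 = 2 \cdot 15625 - 1 = 31250 - 1 = 31249$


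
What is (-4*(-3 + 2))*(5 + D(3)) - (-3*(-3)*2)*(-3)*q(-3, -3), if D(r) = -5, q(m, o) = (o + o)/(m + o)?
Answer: 54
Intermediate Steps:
q(m, o) = 2*o/(m + o) (q(m, o) = (2*o)/(m + o) = 2*o/(m + o))
(-4*(-3 + 2))*(5 + D(3)) - (-3*(-3)*2)*(-3)*q(-3, -3) = (-4*(-3 + 2))*(5 - 5) - (-3*(-3)*2)*(-3)*2*(-3)/(-3 - 3) = -4*(-1)*0 - (9*2)*(-3)*2*(-3)/(-6) = 4*0 - 18*(-3)*2*(-3)*(-⅙) = 0 - (-54) = 0 - 1*(-54) = 0 + 54 = 54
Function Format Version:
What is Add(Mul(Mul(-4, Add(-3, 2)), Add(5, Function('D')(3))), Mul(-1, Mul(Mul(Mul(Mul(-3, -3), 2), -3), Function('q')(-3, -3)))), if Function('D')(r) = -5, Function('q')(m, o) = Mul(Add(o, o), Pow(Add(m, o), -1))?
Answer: 54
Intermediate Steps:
Function('q')(m, o) = Mul(2, o, Pow(Add(m, o), -1)) (Function('q')(m, o) = Mul(Mul(2, o), Pow(Add(m, o), -1)) = Mul(2, o, Pow(Add(m, o), -1)))
Add(Mul(Mul(-4, Add(-3, 2)), Add(5, Function('D')(3))), Mul(-1, Mul(Mul(Mul(Mul(-3, -3), 2), -3), Function('q')(-3, -3)))) = Add(Mul(Mul(-4, Add(-3, 2)), Add(5, -5)), Mul(-1, Mul(Mul(Mul(Mul(-3, -3), 2), -3), Mul(2, -3, Pow(Add(-3, -3), -1))))) = Add(Mul(Mul(-4, -1), 0), Mul(-1, Mul(Mul(Mul(9, 2), -3), Mul(2, -3, Pow(-6, -1))))) = Add(Mul(4, 0), Mul(-1, Mul(Mul(18, -3), Mul(2, -3, Rational(-1, 6))))) = Add(0, Mul(-1, Mul(-54, 1))) = Add(0, Mul(-1, -54)) = Add(0, 54) = 54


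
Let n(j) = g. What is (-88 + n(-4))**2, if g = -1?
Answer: 7921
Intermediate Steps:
n(j) = -1
(-88 + n(-4))**2 = (-88 - 1)**2 = (-89)**2 = 7921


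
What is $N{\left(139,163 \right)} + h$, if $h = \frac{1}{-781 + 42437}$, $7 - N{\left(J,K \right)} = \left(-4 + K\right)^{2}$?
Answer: $- \frac{1052813743}{41656} \approx -25274.0$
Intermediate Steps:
$N{\left(J,K \right)} = 7 - \left(-4 + K\right)^{2}$
$h = \frac{1}{41656} \approx 2.4006 \cdot 10^{-5}$
$N{\left(139,163 \right)} + h = \left(7 - \left(-4 + 163\right)^{2}\right) + \frac{1}{41656} = \left(7 - 159^{2}\right) + \frac{1}{41656} = \left(7 - 25281\right) + \frac{1}{41656} = -25274 + \frac{1}{41656} = - \frac{1052813743}{41656}$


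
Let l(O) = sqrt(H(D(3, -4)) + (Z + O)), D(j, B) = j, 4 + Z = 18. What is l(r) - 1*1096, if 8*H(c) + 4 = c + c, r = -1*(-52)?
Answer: -1096 + sqrt(265)/2 ≈ -1087.9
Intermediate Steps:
Z = 14 (Z = -4 + 18 = 14)
r = 52
H(c) = -1/2 + c/4 (H(c) = -1/2 + (c + c)/8 = -1/2 + (2*c)/8 = -1/2 + c/4)
l(O) = sqrt(57/4 + O) (l(O) = sqrt((-1/2 + (1/4)*3) + (14 + O)) = sqrt((-1/2 + 3/4) + (14 + O)) = sqrt(1/4 + (14 + O)) = sqrt(57/4 + O))
l(r) - 1*1096 = sqrt(57 + 4*52)/2 - 1*1096 = sqrt(57 + 208)/2 - 1096 = sqrt(265)/2 - 1096 = -1096 + sqrt(265)/2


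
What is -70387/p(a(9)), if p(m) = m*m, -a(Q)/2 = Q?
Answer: -70387/324 ≈ -217.24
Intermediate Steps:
a(Q) = -2*Q
p(m) = m²
-70387/p(a(9)) = -70387/((-2*9)²) = -70387/((-18)²) = -70387/324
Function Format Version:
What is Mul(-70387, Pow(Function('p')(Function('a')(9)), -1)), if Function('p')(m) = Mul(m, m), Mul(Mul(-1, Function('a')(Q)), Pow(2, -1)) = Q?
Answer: Rational(-70387, 324) ≈ -217.24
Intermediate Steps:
Function('a')(Q) = Mul(-2, Q)
Function('p')(m) = Pow(m, 2)
Mul(-70387, Pow(Function('p')(Function('a')(9)), -1)) = Mul(-70387, Pow(Pow(Mul(-2, 9), 2), -1)) = Mul(-70387, Pow(Pow(-18, 2), -1)) = Mul(-70387, Pow(324, -1)) = Mul(-70387, Rational(1, 324)) = Rational(-70387, 324)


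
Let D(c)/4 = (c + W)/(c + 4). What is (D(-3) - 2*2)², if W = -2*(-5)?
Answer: 576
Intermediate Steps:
W = 10
D(c) = 4*(10 + c)/(4 + c) (D(c) = 4*((c + 10)/(c + 4)) = 4*((10 + c)/(4 + c)) = 4*(10 + c)/(4 + c))
(D(-3) - 2*2)² = (4*(10 - 3)/(4 - 3) - 2*2)² = (4*7/1 - 4)² = (4*1*7 - 4)² = (28 - 4)² = 24² = 576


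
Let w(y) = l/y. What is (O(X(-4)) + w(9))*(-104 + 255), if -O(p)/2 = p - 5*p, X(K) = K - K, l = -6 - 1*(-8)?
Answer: 302/9 ≈ 33.556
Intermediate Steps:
l = 2 (l = -6 + 8 = 2)
w(y) = 2/y
X(K) = 0
O(p) = 8*p (O(p) = -2*(p - 5*p) = -(-8)*p = 8*p)
(O(X(-4)) + w(9))*(-104 + 255) = (8*0 + 2/9)*(-104 + 255) = (0 + 2*(⅑))*151 = (0 + 2/9)*151 = (2/9)*151 = 302/9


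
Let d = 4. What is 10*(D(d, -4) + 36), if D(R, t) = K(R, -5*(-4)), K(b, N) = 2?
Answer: 380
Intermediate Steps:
D(R, t) = 2
10*(D(d, -4) + 36) = 10*(2 + 36) = 10*38 = 380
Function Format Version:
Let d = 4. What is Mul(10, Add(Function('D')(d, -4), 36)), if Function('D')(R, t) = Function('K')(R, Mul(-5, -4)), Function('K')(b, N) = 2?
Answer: 380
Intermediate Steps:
Function('D')(R, t) = 2
Mul(10, Add(Function('D')(d, -4), 36)) = Mul(10, Add(2, 36)) = Mul(10, 38) = 380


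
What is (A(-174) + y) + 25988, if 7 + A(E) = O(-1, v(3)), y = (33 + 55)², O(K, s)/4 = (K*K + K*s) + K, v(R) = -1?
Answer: 33729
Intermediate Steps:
O(K, s) = 4*K + 4*K² + 4*K*s (O(K, s) = 4*((K*K + K*s) + K) = 4*((K² + K*s) + K) = 4*(K + K² + K*s) = 4*K + 4*K² + 4*K*s)
y = 7744 (y = 88² = 7744)
A(E) = -3 (A(E) = -7 + 4*(-1)*(1 - 1 - 1) = -7 + 4*(-1)*(-1) = -7 + 4 = -3)
(A(-174) + y) + 25988 = (-3 + 7744) + 25988 = 7741 + 25988 = 33729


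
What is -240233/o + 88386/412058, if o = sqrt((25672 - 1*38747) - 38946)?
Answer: 44193/206029 + 240233*I*sqrt(52021)/52021 ≈ 0.2145 + 1053.3*I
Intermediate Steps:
o = I*sqrt(52021) (o = sqrt((25672 - 38747) - 38946) = sqrt(-13075 - 38946) = sqrt(-52021) = I*sqrt(52021) ≈ 228.08*I)
-240233/o + 88386/412058 = -240233*(-I*sqrt(52021)/52021) + 88386/412058 = -(-240233)*I*sqrt(52021)/52021 + 88386*(1/412058) = 240233*I*sqrt(52021)/52021 + 44193/206029 = 44193/206029 + 240233*I*sqrt(52021)/52021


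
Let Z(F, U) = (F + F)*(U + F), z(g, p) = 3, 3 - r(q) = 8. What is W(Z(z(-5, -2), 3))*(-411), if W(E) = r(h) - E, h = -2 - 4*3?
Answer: 16851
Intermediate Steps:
h = -14 (h = -2 - 12 = -14)
r(q) = -5 (r(q) = 3 - 1*8 = 3 - 8 = -5)
Z(F, U) = 2*F*(F + U) (Z(F, U) = (2*F)*(F + U) = 2*F*(F + U))
W(E) = -5 - E
W(Z(z(-5, -2), 3))*(-411) = (-5 - 2*3*(3 + 3))*(-411) = (-5 - 2*3*6)*(-411) = (-5 - 1*36)*(-411) = (-5 - 36)*(-411) = -41*(-411) = 16851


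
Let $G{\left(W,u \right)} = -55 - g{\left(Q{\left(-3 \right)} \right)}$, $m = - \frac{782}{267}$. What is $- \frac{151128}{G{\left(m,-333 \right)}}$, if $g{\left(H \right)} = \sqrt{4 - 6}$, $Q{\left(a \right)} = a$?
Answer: $\frac{2770680}{1009} - \frac{50376 i \sqrt{2}}{1009} \approx 2746.0 - 70.607 i$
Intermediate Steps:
$m = - \frac{782}{267}$ ($m = \left(-782\right) \frac{1}{267} = - \frac{782}{267} \approx -2.9288$)
$g{\left(H \right)} = i \sqrt{2}$ ($g{\left(H \right)} = \sqrt{-2} = i \sqrt{2}$)
$G{\left(W,u \right)} = -55 - i \sqrt{2}$
$- \frac{151128}{G{\left(m,-333 \right)}} = - \frac{151128}{-55 - i \sqrt{2}}$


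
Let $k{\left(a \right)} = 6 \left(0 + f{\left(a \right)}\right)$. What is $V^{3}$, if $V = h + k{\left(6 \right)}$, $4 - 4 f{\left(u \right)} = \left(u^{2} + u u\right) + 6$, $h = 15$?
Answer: $-884736$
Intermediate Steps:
$f{\left(u \right)} = - \frac{1}{2} - \frac{u^{2}}{2}$ ($f{\left(u \right)} = 1 - \frac{\left(u^{2} + u u\right) + 6}{4} = 1 - \frac{\left(u^{2} + u^{2}\right) + 6}{4} = 1 - \frac{2 u^{2} + 6}{4} = 1 - \frac{6 + 2 u^{2}}{4} = 1 - \left(\frac{3}{2} + \frac{u^{2}}{2}\right) = - \frac{1}{2} - \frac{u^{2}}{2}$)
$k{\left(a \right)} = -3 - 3 a^{2}$ ($k{\left(a \right)} = 6 \left(0 - \left(\frac{1}{2} + \frac{a^{2}}{2}\right)\right) = 6 \left(- \frac{1}{2} - \frac{a^{2}}{2}\right) = -3 - 3 a^{2}$)
$V = -96$ ($V = 15 - \left(3 + 3 \cdot 6^{2}\right) = 15 - 111 = -96$)
$V^{3} = \left(-96\right)^{3} = -884736$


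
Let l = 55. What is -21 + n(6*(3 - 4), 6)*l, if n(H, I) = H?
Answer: -351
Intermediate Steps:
-21 + n(6*(3 - 4), 6)*l = -21 + (6*(3 - 4))*55 = -21 + (6*(-1))*55 = -21 - 6*55 = -21 - 330 = -351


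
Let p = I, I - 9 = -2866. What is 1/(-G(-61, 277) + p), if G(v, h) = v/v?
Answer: -1/2858 ≈ -0.00034990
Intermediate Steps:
I = -2857 (I = 9 - 2866 = -2857)
p = -2857
G(v, h) = 1
1/(-G(-61, 277) + p) = 1/(-1*1 - 2857) = 1/(-1 - 2857) = 1/(-2858) = -1/2858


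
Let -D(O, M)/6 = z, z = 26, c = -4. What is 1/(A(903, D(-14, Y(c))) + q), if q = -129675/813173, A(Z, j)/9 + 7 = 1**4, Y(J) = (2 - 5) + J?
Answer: -813173/44041017 ≈ -0.018464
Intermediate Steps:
Y(J) = -3 + J
D(O, M) = -156 (D(O, M) = -6*26 = -156)
A(Z, j) = -54 (A(Z, j) = -63 + 9*1**4 = -63 + 9*1 = -63 + 9 = -54)
q = -129675/813173 (q = -129675*1/813173 = -129675/813173 ≈ -0.15947)
1/(A(903, D(-14, Y(c))) + q) = 1/(-54 - 129675/813173) = 1/(-44041017/813173) = -813173/44041017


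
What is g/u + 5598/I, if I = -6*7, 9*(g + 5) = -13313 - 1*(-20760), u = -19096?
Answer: -11457209/85932 ≈ -133.33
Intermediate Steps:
g = 7402/9 (g = -5 + (-13313 - 1*(-20760))/9 = -5 + (-13313 + 20760)/9 = -5 + (⅑)*7447 = -5 + 7447/9 = 7402/9 ≈ 822.44)
I = -42
g/u + 5598/I = (7402/9)/(-19096) + 5598/(-42) = (7402/9)*(-1/19096) + 5598*(-1/42) = -3701/85932 - 933/7 = -11457209/85932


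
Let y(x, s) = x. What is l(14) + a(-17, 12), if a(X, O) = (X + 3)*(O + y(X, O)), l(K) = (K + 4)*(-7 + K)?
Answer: 196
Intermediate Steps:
l(K) = (-7 + K)*(4 + K) (l(K) = (4 + K)*(-7 + K) = (-7 + K)*(4 + K))
a(X, O) = (3 + X)*(O + X) (a(X, O) = (X + 3)*(O + X) = (3 + X)*(O + X))
l(14) + a(-17, 12) = (-28 + 14² - 3*14) + ((-17)² + 3*12 + 3*(-17) + 12*(-17)) = (-28 + 196 - 42) + (289 + 36 - 51 - 204) = 126 + 70 = 196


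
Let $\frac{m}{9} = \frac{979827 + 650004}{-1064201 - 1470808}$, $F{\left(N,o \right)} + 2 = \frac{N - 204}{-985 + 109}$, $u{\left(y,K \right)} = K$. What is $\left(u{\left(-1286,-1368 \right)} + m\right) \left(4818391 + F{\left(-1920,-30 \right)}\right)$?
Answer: $- \frac{408321632245938678}{61685219} \approx -6.6194 \cdot 10^{9}$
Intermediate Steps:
$F{\left(N,o \right)} = - \frac{129}{73} - \frac{N}{876}$ ($F{\left(N,o \right)} = -2 + \frac{N - 204}{-985 + 109} = -2 + \frac{-204 + N}{-876} = -2 + \left(-204 + N\right) \left(- \frac{1}{876}\right) = -2 - \left(- \frac{17}{73} + \frac{N}{876}\right) = - \frac{129}{73} - \frac{N}{876}$)
$m = - \frac{4889493}{845003}$ ($m = 9 \frac{979827 + 650004}{-1064201 - 1470808} = 9 \frac{1629831}{-2535009} = 9 \cdot 1629831 \left(- \frac{1}{2535009}\right) = 9 \left(- \frac{543277}{845003}\right) = - \frac{4889493}{845003} \approx -5.7864$)
$\left(u{\left(-1286,-1368 \right)} + m\right) \left(4818391 + F{\left(-1920,-30 \right)}\right) = \left(-1368 - \frac{4889493}{845003}\right) \left(4818391 - - \frac{31}{73}\right) = - \frac{1160853597 \left(4818391 + \left(- \frac{129}{73} + \frac{160}{73}\right)\right)}{845003} = - \frac{1160853597 \left(4818391 + \frac{31}{73}\right)}{845003} = \left(- \frac{1160853597}{845003}\right) \frac{351742574}{73} = - \frac{408321632245938678}{61685219}$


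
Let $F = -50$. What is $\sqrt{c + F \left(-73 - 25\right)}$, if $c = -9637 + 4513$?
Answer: $4 i \sqrt{14} \approx 14.967 i$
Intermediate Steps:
$c = -5124$
$\sqrt{c + F \left(-73 - 25\right)} = \sqrt{-5124 - 50 \left(-73 - 25\right)} = \sqrt{-5124 - -4900} = \sqrt{-5124 + 4900} = \sqrt{-224} = 4 i \sqrt{14}$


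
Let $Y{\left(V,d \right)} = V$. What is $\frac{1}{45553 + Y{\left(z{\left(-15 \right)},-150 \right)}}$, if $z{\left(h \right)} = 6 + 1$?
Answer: $\frac{1}{45560} \approx 2.1949 \cdot 10^{-5}$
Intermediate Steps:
$z{\left(h \right)} = 7$
$\frac{1}{45553 + Y{\left(z{\left(-15 \right)},-150 \right)}} = \frac{1}{45553 + 7} = \frac{1}{45560}$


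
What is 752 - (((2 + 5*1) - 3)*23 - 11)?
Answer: 671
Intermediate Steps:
752 - (((2 + 5*1) - 3)*23 - 11) = 752 - (((2 + 5) - 3)*23 - 11) = 752 - ((7 - 3)*23 - 11) = 752 - (4*23 - 11) = 752 - (92 - 11) = 752 - 1*81 = 752 - 81 = 671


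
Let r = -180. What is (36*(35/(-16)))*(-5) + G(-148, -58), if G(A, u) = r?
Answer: 855/4 ≈ 213.75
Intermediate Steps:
G(A, u) = -180
(36*(35/(-16)))*(-5) + G(-148, -58) = (36*(35/(-16)))*(-5) - 180 = (36*(35*(-1/16)))*(-5) - 180 = (36*(-35/16))*(-5) - 180 = -315/4*(-5) - 180 = 1575/4 - 180 = 855/4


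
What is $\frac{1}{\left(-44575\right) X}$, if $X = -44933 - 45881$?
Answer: $\frac{1}{4048034050} \approx 2.4703 \cdot 10^{-10}$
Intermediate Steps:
$X = -90814$ ($X = -44933 - 45881 = -90814$)
$\frac{1}{\left(-44575\right) X} = \frac{1}{\left(-44575\right) \left(-90814\right)} = \left(- \frac{1}{44575}\right) \left(- \frac{1}{90814}\right) = \frac{1}{4048034050}$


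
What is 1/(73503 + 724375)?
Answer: 1/797878 ≈ 1.2533e-6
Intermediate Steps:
1/(73503 + 724375) = 1/797878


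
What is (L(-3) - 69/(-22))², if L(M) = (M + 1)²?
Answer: 24649/484 ≈ 50.928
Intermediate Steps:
L(M) = (1 + M)²
(L(-3) - 69/(-22))² = ((1 - 3)² - 69/(-22))² = ((-2)² - 69*(-1/22))² = (4 + 69/22)² = (157/22)² = 24649/484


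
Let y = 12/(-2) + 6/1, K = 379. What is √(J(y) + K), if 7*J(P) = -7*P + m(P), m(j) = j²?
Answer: √379 ≈ 19.468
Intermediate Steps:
y = 0 (y = 12*(-½) + 6*1 = -6 + 6 = 0)
J(P) = -P + P²/7 (J(P) = (-7*P + P²)/7 = (P² - 7*P)/7 = -P + P²/7)
√(J(y) + K) = √((⅐)*0*(-7 + 0) + 379) = √((⅐)*0*(-7) + 379) = √(0 + 379) = √379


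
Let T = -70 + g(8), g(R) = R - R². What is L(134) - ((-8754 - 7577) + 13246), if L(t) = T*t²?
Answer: -2259371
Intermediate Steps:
T = -126 (T = -70 + 8*(1 - 1*8) = -70 + 8*(1 - 8) = -70 + 8*(-7) = -70 - 56 = -126)
L(t) = -126*t²
L(134) - ((-8754 - 7577) + 13246) = -126*134² - ((-8754 - 7577) + 13246) = -126*17956 - (-16331 + 13246) = -2262456 - 1*(-3085) = -2262456 + 3085 = -2259371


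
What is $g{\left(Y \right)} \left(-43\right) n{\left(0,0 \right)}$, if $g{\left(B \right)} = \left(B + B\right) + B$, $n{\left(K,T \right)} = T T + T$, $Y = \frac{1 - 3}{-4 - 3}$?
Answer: $0$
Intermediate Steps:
$Y = \frac{2}{7}$ ($Y = - \frac{2}{-7} = \left(-2\right) \left(- \frac{1}{7}\right) = \frac{2}{7} \approx 0.28571$)
$n{\left(K,T \right)} = T + T^{2}$ ($n{\left(K,T \right)} = T^{2} + T = T + T^{2}$)
$g{\left(B \right)} = 3 B$ ($g{\left(B \right)} = 2 B + B = 3 B$)
$g{\left(Y \right)} \left(-43\right) n{\left(0,0 \right)} = 3 \cdot \frac{2}{7} \left(-43\right) 0 \left(1 + 0\right) = \frac{6}{7} \left(-43\right) 0 \cdot 1 = \left(- \frac{258}{7}\right) 0 = 0$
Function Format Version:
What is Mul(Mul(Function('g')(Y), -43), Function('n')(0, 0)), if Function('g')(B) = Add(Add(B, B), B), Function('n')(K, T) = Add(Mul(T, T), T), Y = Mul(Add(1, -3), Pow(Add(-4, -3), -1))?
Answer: 0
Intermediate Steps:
Y = Rational(2, 7) (Y = Mul(-2, Pow(-7, -1)) = Mul(-2, Rational(-1, 7)) = Rational(2, 7) ≈ 0.28571)
Function('n')(K, T) = Add(T, Pow(T, 2)) (Function('n')(K, T) = Add(Pow(T, 2), T) = Add(T, Pow(T, 2)))
Function('g')(B) = Mul(3, B) (Function('g')(B) = Add(Mul(2, B), B) = Mul(3, B))
Mul(Mul(Function('g')(Y), -43), Function('n')(0, 0)) = Mul(Mul(Mul(3, Rational(2, 7)), -43), Mul(0, Add(1, 0))) = Mul(Mul(Rational(6, 7), -43), Mul(0, 1)) = Mul(Rational(-258, 7), 0) = 0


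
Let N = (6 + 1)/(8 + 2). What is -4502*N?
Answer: -15757/5 ≈ -3151.4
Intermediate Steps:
N = 7/10 ≈ 0.70000
-4502*N = -4502*7/10 = -15757/5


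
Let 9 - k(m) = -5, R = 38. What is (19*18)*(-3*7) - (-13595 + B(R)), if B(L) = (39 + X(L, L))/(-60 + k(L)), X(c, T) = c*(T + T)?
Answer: 297925/46 ≈ 6476.6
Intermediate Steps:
k(m) = 14 (k(m) = 9 - 1*(-5) = 9 + 5 = 14)
X(c, T) = 2*T*c (X(c, T) = c*(2*T) = 2*T*c)
B(L) = -39/46 - L²/23 (B(L) = (39 + 2*L*L)/(-60 + 14) = (39 + 2*L²)/(-46) = (39 + 2*L²)*(-1/46) = -39/46 - L²/23)
(19*18)*(-3*7) - (-13595 + B(R)) = (19*18)*(-3*7) - (-13595 + (-39/46 - 1/23*38²)) = 342*(-21) - (-13595 + (-39/46 - 1/23*1444)) = -7182 - (-13595 + (-39/46 - 1444/23)) = -7182 - (-13595 - 2927/46) = -7182 - 1*(-628297/46) = -7182 + 628297/46 = 297925/46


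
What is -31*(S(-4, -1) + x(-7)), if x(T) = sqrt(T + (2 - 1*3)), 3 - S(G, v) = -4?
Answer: -217 - 62*I*sqrt(2) ≈ -217.0 - 87.681*I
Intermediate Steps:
S(G, v) = 7 (S(G, v) = 3 - 1*(-4) = 3 + 4 = 7)
x(T) = sqrt(-1 + T) (x(T) = sqrt(T + (2 - 3)) = sqrt(T - 1) = sqrt(-1 + T))
-31*(S(-4, -1) + x(-7)) = -31*(7 + sqrt(-1 - 7)) = -31*(7 + sqrt(-8)) = -31*(7 + 2*I*sqrt(2)) = -217 - 62*I*sqrt(2)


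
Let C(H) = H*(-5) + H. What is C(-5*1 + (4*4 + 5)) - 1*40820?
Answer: -40884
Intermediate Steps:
C(H) = -4*H (C(H) = -5*H + H = -4*H)
C(-5*1 + (4*4 + 5)) - 1*40820 = -4*(-5*1 + (4*4 + 5)) - 1*40820 = -4*(-5 + (16 + 5)) - 40820 = -4*(-5 + 21) - 40820 = -4*16 - 40820 = -64 - 40820 = -40884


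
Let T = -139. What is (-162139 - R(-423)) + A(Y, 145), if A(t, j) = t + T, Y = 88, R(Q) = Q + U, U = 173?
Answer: -161940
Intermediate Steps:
R(Q) = 173 + Q (R(Q) = Q + 173 = 173 + Q)
A(t, j) = -139 + t (A(t, j) = t - 139 = -139 + t)
(-162139 - R(-423)) + A(Y, 145) = (-162139 - (173 - 423)) + (-139 + 88) = (-162139 - 1*(-250)) - 51 = (-162139 + 250) - 51 = -161889 - 51 = -161940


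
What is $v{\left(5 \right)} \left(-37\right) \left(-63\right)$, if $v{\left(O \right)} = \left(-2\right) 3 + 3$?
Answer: $-6993$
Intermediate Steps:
$v{\left(O \right)} = -3$ ($v{\left(O \right)} = -6 + 3 = -3$)
$v{\left(5 \right)} \left(-37\right) \left(-63\right) = \left(-3\right) \left(-37\right) \left(-63\right) = 111 \left(-63\right) = -6993$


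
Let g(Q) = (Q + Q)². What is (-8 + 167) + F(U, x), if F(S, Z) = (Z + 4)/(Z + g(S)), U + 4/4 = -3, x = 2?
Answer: 1750/11 ≈ 159.09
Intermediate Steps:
g(Q) = 4*Q² (g(Q) = (2*Q)² = 4*Q²)
U = -4 (U = -1 - 3 = -4)
F(S, Z) = (4 + Z)/(Z + 4*S²) (F(S, Z) = (Z + 4)/(Z + 4*S²) = (4 + Z)/(Z + 4*S²))
(-8 + 167) + F(U, x) = (-8 + 167) + (4 + 2)/(2 + 4*(-4)²) = 159 + 6/(2 + 4*16) = 159 + 6/(2 + 64) = 159 + 6/66 = 159 + (1/66)*6 = 159 + 1/11 = 1750/11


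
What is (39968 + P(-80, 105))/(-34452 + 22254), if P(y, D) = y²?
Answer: -7728/2033 ≈ -3.8013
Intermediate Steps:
(39968 + P(-80, 105))/(-34452 + 22254) = (39968 + (-80)²)/(-34452 + 22254) = (39968 + 6400)/(-12198) = 46368*(-1/12198) = -7728/2033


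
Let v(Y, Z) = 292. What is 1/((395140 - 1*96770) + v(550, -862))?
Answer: 1/298662 ≈ 3.3483e-6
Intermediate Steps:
1/((395140 - 1*96770) + v(550, -862)) = 1/((395140 - 1*96770) + 292) = 1/((395140 - 96770) + 292) = 1/(298370 + 292) = 1/298662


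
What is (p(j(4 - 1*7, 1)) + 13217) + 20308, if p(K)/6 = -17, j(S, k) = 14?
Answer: 33423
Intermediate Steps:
p(K) = -102 (p(K) = 6*(-17) = -102)
(p(j(4 - 1*7, 1)) + 13217) + 20308 = (-102 + 13217) + 20308 = 13115 + 20308 = 33423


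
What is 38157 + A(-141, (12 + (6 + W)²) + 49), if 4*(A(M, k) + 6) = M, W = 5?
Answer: 152463/4 ≈ 38116.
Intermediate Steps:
A(M, k) = -6 + M/4
38157 + A(-141, (12 + (6 + W)²) + 49) = 38157 + (-6 + (¼)*(-141)) = 38157 + (-6 - 141/4) = 38157 - 165/4 = 152463/4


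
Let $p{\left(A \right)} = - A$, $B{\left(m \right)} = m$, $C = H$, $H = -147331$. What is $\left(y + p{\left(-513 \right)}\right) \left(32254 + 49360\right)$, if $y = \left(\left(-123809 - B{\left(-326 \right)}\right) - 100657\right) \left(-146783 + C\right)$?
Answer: $5380216255771422$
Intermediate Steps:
$C = -147331$
$y = 65922711960$ ($y = \left(\left(-123809 - -326\right) - 100657\right) \left(-146783 - 147331\right) = \left(\left(-123809 + 326\right) - 100657\right) \left(-294114\right) = \left(-123483 - 100657\right) \left(-294114\right) = \left(-224140\right) \left(-294114\right) = 65922711960$)
$\left(y + p{\left(-513 \right)}\right) \left(32254 + 49360\right) = \left(65922711960 - -513\right) \left(32254 + 49360\right) = \left(65922711960 + 513\right) 81614 = 65922712473 \cdot 81614 = 5380216255771422$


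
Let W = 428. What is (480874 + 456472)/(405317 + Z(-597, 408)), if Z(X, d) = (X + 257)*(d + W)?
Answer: 937346/121077 ≈ 7.7417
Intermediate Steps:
Z(X, d) = (257 + X)*(428 + d) (Z(X, d) = (X + 257)*(d + 428) = (257 + X)*(428 + d))
(480874 + 456472)/(405317 + Z(-597, 408)) = (480874 + 456472)/(405317 + (109996 + 257*408 + 428*(-597) - 597*408)) = 937346/(405317 + (109996 + 104856 - 255516 - 243576)) = 937346/(405317 - 284240) = 937346/121077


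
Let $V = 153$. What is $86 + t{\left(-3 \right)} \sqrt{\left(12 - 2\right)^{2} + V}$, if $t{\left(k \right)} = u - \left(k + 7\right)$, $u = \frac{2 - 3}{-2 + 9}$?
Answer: $86 - \frac{29 \sqrt{253}}{7} \approx 20.104$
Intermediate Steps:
$u = - \frac{1}{7} \approx -0.14286$
$t{\left(k \right)} = - \frac{50}{7} - k$ ($t{\left(k \right)} = - \frac{1}{7} - \left(k + 7\right) = - \frac{1}{7} - \left(7 + k\right) = - \frac{50}{7} - k$)
$86 + t{\left(-3 \right)} \sqrt{\left(12 - 2\right)^{2} + V} = 86 + \left(- \frac{50}{7} - -3\right) \sqrt{\left(12 - 2\right)^{2} + 153} = 86 + \left(- \frac{50}{7} + 3\right) \sqrt{10^{2} + 153} = 86 - \frac{29 \sqrt{100 + 153}}{7} = 86 - \frac{29 \sqrt{253}}{7}$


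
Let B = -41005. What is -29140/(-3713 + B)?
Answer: 14570/22359 ≈ 0.65164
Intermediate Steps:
-29140/(-3713 + B) = -29140/(-3713 - 41005) = -29140/(-44718) = -29140*(-1/44718) = 14570/22359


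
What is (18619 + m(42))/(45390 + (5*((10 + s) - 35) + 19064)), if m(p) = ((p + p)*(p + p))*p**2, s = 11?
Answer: 12465403/64384 ≈ 193.61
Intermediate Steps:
m(p) = 4*p**4 (m(p) = ((2*p)*(2*p))*p**2 = (4*p**2)*p**2 = 4*p**4)
(18619 + m(42))/(45390 + (5*((10 + s) - 35) + 19064)) = (18619 + 4*42**4)/(45390 + (5*((10 + 11) - 35) + 19064)) = (18619 + 4*3111696)/(45390 + (5*(21 - 35) + 19064)) = (18619 + 12446784)/(45390 + (5*(-14) + 19064)) = 12465403/(45390 + (-70 + 19064)) = 12465403/(45390 + 18994) = 12465403/64384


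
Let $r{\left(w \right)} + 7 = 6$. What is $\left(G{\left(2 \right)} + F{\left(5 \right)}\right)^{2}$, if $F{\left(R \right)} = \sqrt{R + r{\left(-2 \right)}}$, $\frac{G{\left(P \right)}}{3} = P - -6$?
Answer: $676$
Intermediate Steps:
$G{\left(P \right)} = 18 + 3 P$ ($G{\left(P \right)} = 3 \left(P - -6\right) = 3 \left(P + 6\right) = 3 \left(6 + P\right) = 18 + 3 P$)
$r{\left(w \right)} = -1$ ($r{\left(w \right)} = -7 + 6 = -1$)
$F{\left(R \right)} = \sqrt{-1 + R}$ ($F{\left(R \right)} = \sqrt{R - 1} = \sqrt{-1 + R}$)
$\left(G{\left(2 \right)} + F{\left(5 \right)}\right)^{2} = \left(\left(18 + 3 \cdot 2\right) + \sqrt{-1 + 5}\right)^{2} = \left(\left(18 + 6\right) + \sqrt{4}\right)^{2} = \left(24 + 2\right)^{2} = 26^{2} = 676$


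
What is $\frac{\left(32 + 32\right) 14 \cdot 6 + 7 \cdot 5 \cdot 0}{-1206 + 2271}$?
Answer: $\frac{1792}{355} \approx 5.0479$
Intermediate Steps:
$\frac{\left(32 + 32\right) 14 \cdot 6 + 7 \cdot 5 \cdot 0}{-1206 + 2271} = \frac{64 \cdot 84 + 35 \cdot 0}{1065} = \left(5376 + 0\right) \frac{1}{1065} = 5376 \cdot \frac{1}{1065} = \frac{1792}{355}$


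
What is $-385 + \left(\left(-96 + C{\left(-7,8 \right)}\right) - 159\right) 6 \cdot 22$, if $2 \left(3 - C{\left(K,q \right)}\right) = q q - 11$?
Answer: $-37147$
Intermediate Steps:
$C{\left(K,q \right)} = \frac{17}{2} - \frac{q^{2}}{2}$ ($C{\left(K,q \right)} = 3 - \frac{q q - 11}{2} = 3 - \frac{q^{2} - 11}{2} = 3 - \frac{-11 + q^{2}}{2} = 3 - \left(- \frac{11}{2} + \frac{q^{2}}{2}\right) = \frac{17}{2} - \frac{q^{2}}{2}$)
$-385 + \left(\left(-96 + C{\left(-7,8 \right)}\right) - 159\right) 6 \cdot 22 = -385 + \left(\left(-96 + \left(\frac{17}{2} - \frac{8^{2}}{2}\right)\right) - 159\right) 6 \cdot 22 = -385 + \left(\left(-96 + \left(\frac{17}{2} - 32\right)\right) - 159\right) 132 = -385 + \left(\left(-96 - \frac{47}{2}\right) - 159\right) 132 = -385 + \left(- \frac{239}{2} - 159\right) 132 = -385 - 36762 = -37147$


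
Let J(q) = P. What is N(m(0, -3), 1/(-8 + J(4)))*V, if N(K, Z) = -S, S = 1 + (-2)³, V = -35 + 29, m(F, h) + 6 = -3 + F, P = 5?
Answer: -42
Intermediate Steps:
m(F, h) = -9 + F (m(F, h) = -6 + (-3 + F) = -9 + F)
V = -6
J(q) = 5
S = -7 (S = 1 - 8 = -7)
N(K, Z) = 7 (N(K, Z) = -1*(-7) = 7)
N(m(0, -3), 1/(-8 + J(4)))*V = 7*(-6) = -42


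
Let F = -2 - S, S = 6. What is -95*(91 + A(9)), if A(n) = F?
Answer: -7885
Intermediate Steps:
F = -8 (F = -2 - 1*6 = -2 - 6 = -8)
A(n) = -8
-95*(91 + A(9)) = -95*(91 - 8) = -95*83 = -7885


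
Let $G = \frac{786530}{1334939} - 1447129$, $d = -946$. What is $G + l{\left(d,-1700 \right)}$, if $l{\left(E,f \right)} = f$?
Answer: $- \frac{1934097549901}{1334939} \approx -1.4488 \cdot 10^{6}$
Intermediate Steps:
$G = - \frac{1931828153601}{1334939}$ ($G = 786530 \cdot \frac{1}{1334939} - 1447129 = \frac{786530}{1334939} - 1447129 = - \frac{1931828153601}{1334939} \approx -1.4471 \cdot 10^{6}$)
$G + l{\left(d,-1700 \right)} = - \frac{1931828153601}{1334939} - 1700 = - \frac{1934097549901}{1334939}$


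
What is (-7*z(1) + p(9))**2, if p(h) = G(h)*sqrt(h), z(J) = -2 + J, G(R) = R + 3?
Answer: 1849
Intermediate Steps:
G(R) = 3 + R
p(h) = sqrt(h)*(3 + h) (p(h) = (3 + h)*sqrt(h) = sqrt(h)*(3 + h))
(-7*z(1) + p(9))**2 = (-7*(-2 + 1) + sqrt(9)*(3 + 9))**2 = (-7*(-1) + 3*12)**2 = (7 + 36)**2 = 43**2 = 1849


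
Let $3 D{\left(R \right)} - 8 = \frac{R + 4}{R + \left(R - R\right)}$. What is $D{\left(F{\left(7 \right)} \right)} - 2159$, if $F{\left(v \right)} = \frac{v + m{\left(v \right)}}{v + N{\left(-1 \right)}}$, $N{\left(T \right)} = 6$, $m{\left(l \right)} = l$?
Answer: $- \frac{45250}{21} \approx -2154.8$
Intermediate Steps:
$F{\left(v \right)} = \frac{2 v}{6 + v}$ ($F{\left(v \right)} = \frac{v + v}{v + 6} = \frac{2 v}{6 + v}$)
$D{\left(R \right)} = \frac{8}{3} + \frac{4 + R}{3 R}$ ($D{\left(R \right)} = \frac{8}{3} + \frac{\left(R + 4\right) \frac{1}{R + \left(R - R\right)}}{3} = \frac{8}{3} + \frac{\left(4 + R\right) \frac{1}{R + 0}}{3} = \frac{8}{3} + \frac{\left(4 + R\right) \frac{1}{R}}{3} = \frac{8}{3} + \frac{\frac{1}{R} \left(4 + R\right)}{3} = \frac{8}{3} + \frac{4 + R}{3 R}$)
$D{\left(F{\left(7 \right)} \right)} - 2159 = \left(3 + \frac{4}{3 \cdot 2 \cdot 7 \frac{1}{6 + 7}}\right) - 2159 = \left(3 + \frac{4}{3 \cdot 2 \cdot 7 \cdot \frac{1}{13}}\right) - 2159 = \left(3 + \frac{4}{3 \cdot \frac{14}{13}}\right) - 2159 = \left(3 + \frac{4}{3} \cdot \frac{13}{14}\right) - 2159 = \left(3 + \frac{26}{21}\right) - 2159 = \frac{89}{21} - 2159 = - \frac{45250}{21}$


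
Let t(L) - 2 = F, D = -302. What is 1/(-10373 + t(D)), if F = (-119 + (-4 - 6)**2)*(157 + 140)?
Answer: -1/16014 ≈ -6.2445e-5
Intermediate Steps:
F = -5643 (F = (-119 + (-10)**2)*297 = (-119 + 100)*297 = -19*297 = -5643)
t(L) = -5641 (t(L) = 2 - 5643 = -5641)
1/(-10373 + t(D)) = 1/(-10373 - 5641) = 1/(-16014) = -1/16014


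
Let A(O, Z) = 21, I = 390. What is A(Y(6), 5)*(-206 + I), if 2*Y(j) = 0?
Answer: 3864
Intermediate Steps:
Y(j) = 0 (Y(j) = (½)*0 = 0)
A(Y(6), 5)*(-206 + I) = 21*(-206 + 390) = 21*184 = 3864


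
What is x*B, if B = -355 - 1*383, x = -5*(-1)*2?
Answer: -7380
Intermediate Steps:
x = 10 (x = 5*2 = 10)
B = -738 (B = -355 - 383 = -738)
x*B = 10*(-738) = -7380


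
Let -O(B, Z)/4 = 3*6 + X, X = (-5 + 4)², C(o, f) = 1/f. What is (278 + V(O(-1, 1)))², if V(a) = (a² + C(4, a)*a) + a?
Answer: 35748441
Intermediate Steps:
X = 1 (X = (-1)² = 1)
O(B, Z) = -76 (O(B, Z) = -4*(3*6 + 1) = -4*(18 + 1) = -4*19 = -76)
V(a) = 1 + a + a² (V(a) = (a² + a/a) + a = (a² + 1) + a = (1 + a²) + a = 1 + a + a²)
(278 + V(O(-1, 1)))² = (278 + (1 - 76*(1 - 76)))² = (278 + (1 - 76*(-75)))² = (278 + (1 + 5700))² = (278 + 5701)² = 5979² = 35748441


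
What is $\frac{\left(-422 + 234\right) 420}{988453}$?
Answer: $- \frac{78960}{988453} \approx -0.079882$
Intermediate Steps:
$\frac{\left(-422 + 234\right) 420}{988453} = \left(-188\right) 420 \cdot \frac{1}{988453} = \left(-78960\right) \frac{1}{988453} = - \frac{78960}{988453}$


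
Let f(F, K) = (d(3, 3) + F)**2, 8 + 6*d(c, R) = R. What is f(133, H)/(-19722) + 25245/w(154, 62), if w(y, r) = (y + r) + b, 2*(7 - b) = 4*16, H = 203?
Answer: 17803637881/135608472 ≈ 131.29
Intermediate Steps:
d(c, R) = -4/3 + R/6
f(F, K) = (-5/6 + F)**2 (f(F, K) = ((-4/3 + (1/6)*3) + F)**2 = ((-4/3 + 1/2) + F)**2 = (-5/6 + F)**2)
b = -25 (b = 7 - 2*16 = 7 - 1/2*64 = 7 - 32 = -25)
w(y, r) = -25 + r + y (w(y, r) = (y + r) - 25 = (r + y) - 25 = -25 + r + y)
f(133, H)/(-19722) + 25245/w(154, 62) = ((-5 + 6*133)**2/36)/(-19722) + 25245/(-25 + 62 + 154) = ((-5 + 798)**2/36)*(-1/19722) + 25245/191 = ((1/36)*793**2)*(-1/19722) + 25245*(1/191) = ((1/36)*628849)*(-1/19722) + 25245/191 = (628849/36)*(-1/19722) + 25245/191 = -628849/709992 + 25245/191 = 17803637881/135608472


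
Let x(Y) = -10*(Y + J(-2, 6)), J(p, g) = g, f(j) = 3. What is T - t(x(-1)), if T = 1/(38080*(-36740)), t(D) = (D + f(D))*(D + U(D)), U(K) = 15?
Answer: -2301452384001/1399059200 ≈ -1645.0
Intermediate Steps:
x(Y) = -60 - 10*Y (x(Y) = -10*(Y + 6) = -10*(6 + Y) = -60 - 10*Y)
t(D) = (3 + D)*(15 + D) (t(D) = (D + 3)*(D + 15) = (3 + D)*(15 + D))
T = -1/1399059200 (T = (1/38080)*(-1/36740) = -1/1399059200 ≈ -7.1477e-10)
T - t(x(-1)) = -1/1399059200 - (45 + (-60 - 10*(-1))**2 + 18*(-60 - 10*(-1))) = -1/1399059200 - (45 + (-60 + 10)**2 + 18*(-60 + 10)) = -1/1399059200 - (45 + (-50)**2 + 18*(-50)) = -1/1399059200 - (45 + 2500 - 900) = -1/1399059200 - 1*1645 = -1/1399059200 - 1645 = -2301452384001/1399059200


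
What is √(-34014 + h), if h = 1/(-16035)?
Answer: I*√8745721363185/16035 ≈ 184.43*I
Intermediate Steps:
h = -1/16035 ≈ -6.2364e-5
√(-34014 + h) = √(-34014 - 1/16035) = √(-545414491/16035) = I*√8745721363185/16035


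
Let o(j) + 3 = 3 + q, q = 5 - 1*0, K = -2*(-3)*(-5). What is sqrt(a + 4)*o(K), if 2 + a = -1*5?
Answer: 5*I*sqrt(3) ≈ 8.6602*I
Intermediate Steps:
K = -30 (K = 6*(-5) = -30)
a = -7 (a = -2 - 1*5 = -2 - 5 = -7)
q = 5 (q = 5 + 0 = 5)
o(j) = 5 (o(j) = -3 + (3 + 5) = -3 + 8 = 5)
sqrt(a + 4)*o(K) = sqrt(-7 + 4)*5 = sqrt(-3)*5 = (I*sqrt(3))*5 = 5*I*sqrt(3)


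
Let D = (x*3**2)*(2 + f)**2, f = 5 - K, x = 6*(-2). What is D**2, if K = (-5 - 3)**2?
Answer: 123125195664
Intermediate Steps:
K = 64 (K = (-8)**2 = 64)
x = -12
f = -59 (f = 5 - 1*64 = 5 - 64 = -59)
D = -350892 (D = (-12*3**2)*(2 - 59)**2 = -12*9*(-57)**2 = -108*3249 = -350892)
D**2 = (-350892)**2 = 123125195664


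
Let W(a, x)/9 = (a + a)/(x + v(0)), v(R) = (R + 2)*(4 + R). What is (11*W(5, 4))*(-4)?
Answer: -330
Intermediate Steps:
v(R) = (2 + R)*(4 + R)
W(a, x) = 18*a/(8 + x) (W(a, x) = 9*((a + a)/(x + (8 + 0² + 6*0))) = 9*((2*a)/(x + (8 + 0 + 0))) = 9*((2*a)/(x + 8)) = 9*((2*a)/(8 + x)) = 9*(2*a/(8 + x)) = 18*a/(8 + x))
(11*W(5, 4))*(-4) = (11*(18*5/(8 + 4)))*(-4) = (11*(18*5/12))*(-4) = (11*(18*5*(1/12)))*(-4) = (11*(15/2))*(-4) = (165/2)*(-4) = -330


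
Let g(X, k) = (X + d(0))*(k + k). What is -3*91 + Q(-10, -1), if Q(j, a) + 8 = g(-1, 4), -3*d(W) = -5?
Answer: -827/3 ≈ -275.67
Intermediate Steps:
d(W) = 5/3 (d(W) = -⅓*(-5) = 5/3)
g(X, k) = 2*k*(5/3 + X) (g(X, k) = (X + 5/3)*(k + k) = (5/3 + X)*(2*k) = 2*k*(5/3 + X))
Q(j, a) = -8/3 (Q(j, a) = -8 + (⅔)*4*(5 + 3*(-1)) = -8 + (⅔)*4*(5 - 3) = -8 + (⅔)*4*2 = -8 + 16/3 = -8/3)
-3*91 + Q(-10, -1) = -3*91 - 8/3 = -273 - 8/3 = -827/3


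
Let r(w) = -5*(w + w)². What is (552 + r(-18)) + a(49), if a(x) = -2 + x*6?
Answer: -5636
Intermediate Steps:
r(w) = -20*w² (r(w) = -5*4*w² = -20*w²)
a(x) = -2 + 6*x
(552 + r(-18)) + a(49) = (552 - 20*(-18)²) + (-2 + 6*49) = (552 - 20*324) + (-2 + 294) = (552 - 6480) + 292 = -5928 + 292 = -5636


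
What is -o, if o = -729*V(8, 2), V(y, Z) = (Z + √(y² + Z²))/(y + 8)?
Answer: 729/8 + 729*√17/8 ≈ 466.84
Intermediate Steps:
V(y, Z) = (Z + √(Z² + y²))/(8 + y)
o = -729/8 - 729*√17/8 (o = -729*(2 + √(2² + 8²))/(8 + 8) = -729*(2 + √(4 + 64))/16 = -729*(2 + √68)/16 = -729*(2 + 2*√17)/16 = -729*(⅛ + √17/8) = -729/8 - 729*√17/8 ≈ -466.84)
-o = -(-729/8 - 729*√17/8) = 729/8 + 729*√17/8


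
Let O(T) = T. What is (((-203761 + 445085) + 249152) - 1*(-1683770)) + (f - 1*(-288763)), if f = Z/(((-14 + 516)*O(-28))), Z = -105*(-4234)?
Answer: 2472829281/1004 ≈ 2.4630e+6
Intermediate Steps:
Z = 444570
f = -31755/1004 (f = 444570/(((-14 + 516)*(-28))) = 444570/((502*(-28))) = 444570/(-14056) = 444570*(-1/14056) = -31755/1004 ≈ -31.628)
(((-203761 + 445085) + 249152) - 1*(-1683770)) + (f - 1*(-288763)) = (((-203761 + 445085) + 249152) - 1*(-1683770)) + (-31755/1004 - 1*(-288763)) = ((241324 + 249152) + 1683770) + (-31755/1004 + 288763) = (490476 + 1683770) + 289886297/1004 = 2174246 + 289886297/1004 = 2472829281/1004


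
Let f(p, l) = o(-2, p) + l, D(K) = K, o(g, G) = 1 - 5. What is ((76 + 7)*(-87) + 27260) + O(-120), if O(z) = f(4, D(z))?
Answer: 19915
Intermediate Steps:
o(g, G) = -4
f(p, l) = -4 + l
O(z) = -4 + z
((76 + 7)*(-87) + 27260) + O(-120) = ((76 + 7)*(-87) + 27260) + (-4 - 120) = (83*(-87) + 27260) - 124 = (-7221 + 27260) - 124 = 20039 - 124 = 19915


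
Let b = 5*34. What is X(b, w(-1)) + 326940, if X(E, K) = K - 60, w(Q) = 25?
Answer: 326905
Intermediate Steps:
b = 170
X(E, K) = -60 + K
X(b, w(-1)) + 326940 = (-60 + 25) + 326940 = -35 + 326940 = 326905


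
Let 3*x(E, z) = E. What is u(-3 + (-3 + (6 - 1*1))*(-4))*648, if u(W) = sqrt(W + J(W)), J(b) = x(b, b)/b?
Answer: 864*I*sqrt(6) ≈ 2116.4*I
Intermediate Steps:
x(E, z) = E/3
J(b) = 1/3 (J(b) = (b/3)/b = 1/3)
u(W) = sqrt(1/3 + W) (u(W) = sqrt(W + 1/3) = sqrt(1/3 + W))
u(-3 + (-3 + (6 - 1*1))*(-4))*648 = (sqrt(3 + 9*(-3 + (-3 + (6 - 1*1))*(-4)))/3)*648 = (sqrt(3 + 9*(-3 + (-3 + (6 - 1))*(-4)))/3)*648 = (sqrt(3 + 9*(-3 + (-3 + 5)*(-4)))/3)*648 = (sqrt(3 + 9*(-3 + 2*(-4)))/3)*648 = (sqrt(3 + 9*(-3 - 8))/3)*648 = (sqrt(3 + 9*(-11))/3)*648 = (sqrt(3 - 99)/3)*648 = (sqrt(-96)/3)*648 = ((4*I*sqrt(6))/3)*648 = (4*I*sqrt(6)/3)*648 = 864*I*sqrt(6)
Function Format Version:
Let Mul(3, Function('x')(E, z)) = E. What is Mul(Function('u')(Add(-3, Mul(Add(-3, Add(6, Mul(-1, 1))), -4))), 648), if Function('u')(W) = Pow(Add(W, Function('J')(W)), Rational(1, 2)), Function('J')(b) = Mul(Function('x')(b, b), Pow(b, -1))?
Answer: Mul(864, I, Pow(6, Rational(1, 2))) ≈ Mul(2116.4, I)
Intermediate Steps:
Function('x')(E, z) = Mul(Rational(1, 3), E)
Function('J')(b) = Rational(1, 3) (Function('J')(b) = Mul(Mul(Rational(1, 3), b), Pow(b, -1)) = Rational(1, 3))
Function('u')(W) = Pow(Add(Rational(1, 3), W), Rational(1, 2)) (Function('u')(W) = Pow(Add(W, Rational(1, 3)), Rational(1, 2)) = Pow(Add(Rational(1, 3), W), Rational(1, 2)))
Mul(Function('u')(Add(-3, Mul(Add(-3, Add(6, Mul(-1, 1))), -4))), 648) = Mul(Mul(Rational(1, 3), Pow(Add(3, Mul(9, Add(-3, Mul(Add(-3, Add(6, Mul(-1, 1))), -4)))), Rational(1, 2))), 648) = Mul(Mul(Rational(1, 3), Pow(Add(3, Mul(9, Add(-3, Mul(Add(-3, Add(6, -1)), -4)))), Rational(1, 2))), 648) = Mul(Mul(Rational(1, 3), Pow(Add(3, Mul(9, Add(-3, Mul(Add(-3, 5), -4)))), Rational(1, 2))), 648) = Mul(Mul(Rational(1, 3), Pow(Add(3, Mul(9, Add(-3, Mul(2, -4)))), Rational(1, 2))), 648) = Mul(Mul(Rational(1, 3), Pow(Add(3, Mul(9, Add(-3, -8))), Rational(1, 2))), 648) = Mul(Mul(Rational(1, 3), Pow(Add(3, Mul(9, -11)), Rational(1, 2))), 648) = Mul(Mul(Rational(1, 3), Pow(Add(3, -99), Rational(1, 2))), 648) = Mul(Mul(Rational(1, 3), Pow(-96, Rational(1, 2))), 648) = Mul(Mul(Rational(1, 3), Mul(4, I, Pow(6, Rational(1, 2)))), 648) = Mul(Mul(Rational(4, 3), I, Pow(6, Rational(1, 2))), 648) = Mul(864, I, Pow(6, Rational(1, 2)))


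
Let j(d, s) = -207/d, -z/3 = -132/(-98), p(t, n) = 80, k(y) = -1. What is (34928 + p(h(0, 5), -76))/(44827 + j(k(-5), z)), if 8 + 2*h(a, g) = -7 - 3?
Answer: 17504/22517 ≈ 0.77737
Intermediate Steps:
h(a, g) = -9 (h(a, g) = -4 + (-7 - 3)/2 = -4 + (½)*(-10) = -4 - 5 = -9)
z = -198/49 (z = -(-396)/(-98) = -(-396)*(-1)/98 = -3*66/49 = -198/49 ≈ -4.0408)
(34928 + p(h(0, 5), -76))/(44827 + j(k(-5), z)) = (34928 + 80)/(44827 - 207/(-1)) = 35008/(44827 - 207*(-1)) = 35008/(44827 + 207) = 35008/45034 = 35008*(1/45034) = 17504/22517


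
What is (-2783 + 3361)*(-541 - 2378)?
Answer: -1687182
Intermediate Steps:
(-2783 + 3361)*(-541 - 2378) = 578*(-2919) = -1687182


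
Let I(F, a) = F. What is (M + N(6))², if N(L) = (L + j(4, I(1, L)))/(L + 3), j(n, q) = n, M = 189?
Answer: 2927521/81 ≈ 36142.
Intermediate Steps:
N(L) = (4 + L)/(3 + L) (N(L) = (L + 4)/(L + 3) = (4 + L)/(3 + L))
(M + N(6))² = (189 + (4 + 6)/(3 + 6))² = (189 + 10/9)² = (1711/9)² = 2927521/81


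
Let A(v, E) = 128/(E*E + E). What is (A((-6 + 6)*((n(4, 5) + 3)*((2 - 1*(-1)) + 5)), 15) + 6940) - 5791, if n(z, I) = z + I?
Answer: 17243/15 ≈ 1149.5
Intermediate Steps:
n(z, I) = I + z
A(v, E) = 128/(E + E²) (A(v, E) = 128/(E² + E) = 128/(E + E²))
(A((-6 + 6)*((n(4, 5) + 3)*((2 - 1*(-1)) + 5)), 15) + 6940) - 5791 = (128/(15*(1 + 15)) + 6940) - 5791 = (128*(1/15)/16 + 6940) - 5791 = (128*(1/15)*(1/16) + 6940) - 5791 = (8/15 + 6940) - 5791 = 104108/15 - 5791 = 17243/15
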